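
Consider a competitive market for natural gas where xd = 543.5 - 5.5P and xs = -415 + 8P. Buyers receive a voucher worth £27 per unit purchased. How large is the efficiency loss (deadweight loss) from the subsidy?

Pre-subsidy: 543.5 - 5.5P = -415 + 8P gives P* = 71, x* = 153.
With the rebate, buyers effectively pay Pb = Ps − 27, where Ps is the price sellers receive.
Demand in terms of Ps becomes xd = 543.5 − 5.5(Ps − 27) = 692 - 5.5Ps. Setting this equal to supply: 692 - 5.5Ps = -415 + 8Ps, so Ps = 82.
Buyers pay Pb = 82 − 27 = 55; x' = -415 + 8·82 = 241.
The subsidy expands output by 241 − 153 = 88 past the efficient level; on those units the gap between marginal cost and willingness to pay runs from 0 up to 27.
DWL = ½ × 27 × 88 = 1188.

Deadweight loss = £1188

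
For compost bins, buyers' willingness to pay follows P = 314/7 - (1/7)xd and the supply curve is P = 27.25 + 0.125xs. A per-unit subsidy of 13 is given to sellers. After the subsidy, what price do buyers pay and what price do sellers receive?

Buyers pay 428/15; sellers receive 623/15

Pre-subsidy: 314/7 - (1/7)x = 27.25 + 0.125x gives x* = 986/15 and P* = 532/15.
With the subsidy, sellers receive Ps = Pb + 13 for each unit, where Pb is the price buyers pay.
On the curves, Pb = 314/7 - (1/7)x and Ps = 27.25 + 0.125x; the wedge Ps − Pb = 13 gives 27.25 + 0.125x − (314/7 - (1/7)x) = 13, so x' = 1714/15.
Then Pb = 314/7 − (1/7)·(1714/15) = 428/15 and Ps = 27.25 + 0.125·(1714/15) = 623/15.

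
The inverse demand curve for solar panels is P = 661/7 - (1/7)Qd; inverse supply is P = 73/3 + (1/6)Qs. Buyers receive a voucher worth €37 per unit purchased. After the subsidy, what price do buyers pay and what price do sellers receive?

Pre-subsidy: 661/7 - (1/7)Q = 73/3 + (1/6)Q gives Q* = 2944/13 and P* = 807/13.
With the rebate, buyers effectively pay Pb = Ps − 37, where Ps is the price sellers receive.
On the curves, Pb = 661/7 - (1/7)Q and Ps = 73/3 + (1/6)Q; the wedge Ps − Pb = 37 gives 73/3 + (1/6)Q − (661/7 - (1/7)Q) = 37, so Q' = 346.
Then Pb = 661/7 − (1/7)·346 = 45 and Ps = 73/3 + (1/6)·346 = 82.

Buyers pay €45; sellers receive €82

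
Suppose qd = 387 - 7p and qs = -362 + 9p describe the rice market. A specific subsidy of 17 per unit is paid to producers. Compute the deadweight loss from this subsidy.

Deadweight loss = 568.96875

Pre-subsidy: 387 - 7p = -362 + 9p gives p* = 46.8125, q* = 59.3125.
With the subsidy, sellers receive ps = pb + 17 for each unit, where pb is the price buyers pay.
Supply in terms of pb becomes qs = -362 + 9(pb + 17) = -209 + 9pb. Setting this equal to demand: 387 - 7pb = -209 + 9pb, so pb = 37.25.
Sellers receive ps = 37.25 + 17 = 54.25; q' = 387 − 7·37.25 = 126.25.
The subsidy expands output by 126.25 − 59.3125 = 66.9375 past the efficient level; on those units the gap between marginal cost and willingness to pay runs from 0 up to 17.
DWL = ½ × 17 × 66.9375 = 568.96875.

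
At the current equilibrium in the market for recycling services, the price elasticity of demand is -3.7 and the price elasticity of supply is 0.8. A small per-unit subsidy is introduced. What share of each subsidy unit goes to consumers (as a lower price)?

Consumer share = 8/45

For a small subsidy around the equilibrium, the benefit split depends on the relative slopes, which at a point are proportional to the elasticities.
Buyer share = εs/(εs + |εd|) = 0.8/(0.8 + 3.7) = 8/45; seller share = |εd|/(εs + |εd|) = 37/45.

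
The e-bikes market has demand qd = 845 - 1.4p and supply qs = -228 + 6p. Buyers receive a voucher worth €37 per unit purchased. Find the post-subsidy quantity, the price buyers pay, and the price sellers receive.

q' = 684; buyers pay €115; sellers receive €152

Pre-subsidy: 845 - 1.4p = -228 + 6p gives p* = 145, q* = 642.
With the rebate, buyers effectively pay pb = ps − 37, where ps is the price sellers receive.
Demand in terms of ps becomes qd = 845 − 1.4(ps − 37) = 896.8 - 1.4ps. Setting this equal to supply: 896.8 - 1.4ps = -228 + 6ps, so ps = 152.
Buyers pay pb = 152 − 37 = 115; q' = -228 + 6·152 = 684.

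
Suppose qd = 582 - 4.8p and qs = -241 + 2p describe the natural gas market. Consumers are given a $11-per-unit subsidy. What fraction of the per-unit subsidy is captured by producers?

Producer share = 12/17

Pre-subsidy: 582 - 4.8p = -241 + 2p gives p* = 4115/34, q* = 18/17.
With the rebate, buyers effectively pay pb = ps − 11, where ps is the price sellers receive.
Demand in terms of ps becomes qd = 582 − 4.8(ps − 11) = 634.8 - 4.8ps. Setting this equal to supply: 634.8 - 4.8ps = -241 + 2ps, so ps = 4379/34.
Buyers pay pb = 4379/34 − 11 = 4005/34; q' = -241 + 2·(4379/34) = 282/17.
Buyers' price falls by p* − pb = 4115/34 − 4005/34 = 55/17; sellers' price rises by ps − p* = 4379/34 − 4115/34 = 132/17.
So producers capture (132/17)/11 = 12/17 of each unit of subsidy.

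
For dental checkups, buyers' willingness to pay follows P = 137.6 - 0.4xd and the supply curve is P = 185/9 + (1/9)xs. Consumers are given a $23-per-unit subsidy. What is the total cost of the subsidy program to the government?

Government cost = $6302

Pre-subsidy: 137.6 - 0.4x = 185/9 + (1/9)x gives x* = 229 and P* = 46.
With the rebate, buyers effectively pay Pb = Ps − 23, where Ps is the price sellers receive.
On the curves, Pb = 137.6 - 0.4x and Ps = 185/9 + (1/9)x; the wedge Ps − Pb = 23 gives 185/9 + (1/9)x − (137.6 - 0.4x) = 23, so x' = 274.
Then Pb = 137.6 − 0.4·274 = 28 and Ps = 185/9 + (1/9)·274 = 51.
Government outlay = subsidy × quantity = 23 × 274 = 6302.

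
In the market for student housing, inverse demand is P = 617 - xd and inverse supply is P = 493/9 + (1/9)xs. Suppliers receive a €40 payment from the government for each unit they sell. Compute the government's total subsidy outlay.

Pre-subsidy: 617 - x = 493/9 + (1/9)x gives x* = 506 and P* = 111.
With the subsidy, sellers receive Ps = Pb + 40 for each unit, where Pb is the price buyers pay.
On the curves, Pb = 617 - x and Ps = 493/9 + (1/9)x; the wedge Ps − Pb = 40 gives 493/9 + (1/9)x − (617 - x) = 40, so x' = 542.
Then Pb = 617 − 1·542 = 75 and Ps = 493/9 + (1/9)·542 = 115.
Government outlay = subsidy × quantity = 40 × 542 = 21680.

Government cost = €21680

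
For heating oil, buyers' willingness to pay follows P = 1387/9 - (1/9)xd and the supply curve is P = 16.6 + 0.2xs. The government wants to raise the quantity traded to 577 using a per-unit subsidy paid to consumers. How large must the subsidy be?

At x = 577, from the demand curve buyers pay Pb = 1387/9 − (1/9)·577 = 90; from the supply curve sellers need Ps = 16.6 + 0.2·577 = 132.
The subsidy must fill the gap: s = Ps − Pb = 132 − 90 = 42.

Required subsidy s = 42 per unit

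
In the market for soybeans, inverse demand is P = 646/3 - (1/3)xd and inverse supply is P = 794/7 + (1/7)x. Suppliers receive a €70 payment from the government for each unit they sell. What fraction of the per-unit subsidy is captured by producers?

Producer share = 0.3

Pre-subsidy: 646/3 - (1/3)x = 794/7 + (1/7)x gives x* = 214 and P* = 144.
With the subsidy, sellers receive Ps = Pb + 70 for each unit, where Pb is the price buyers pay.
On the curves, Pb = 646/3 - (1/3)x and Ps = 794/7 + (1/7)x; the wedge Ps − Pb = 70 gives 794/7 + (1/7)x − (646/3 - (1/3)x) = 70, so x' = 361.
Then Pb = 646/3 − (1/3)·361 = 95 and Ps = 794/7 + (1/7)·361 = 165.
Buyers' price falls by P* − Pb = 144 − 95 = 49; sellers' price rises by Ps − P* = 165 − 144 = 21.
So producers capture 21/70 = 0.3 of each unit of subsidy.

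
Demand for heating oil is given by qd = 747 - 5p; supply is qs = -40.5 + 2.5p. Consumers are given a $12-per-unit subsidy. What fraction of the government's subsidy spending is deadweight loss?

DWL / government spending = 5/121

Pre-subsidy: 747 - 5p = -40.5 + 2.5p gives p* = 105, q* = 222.
With the rebate, buyers effectively pay pb = ps − 12, where ps is the price sellers receive.
Demand in terms of ps becomes qd = 747 − 5(ps − 12) = 807 - 5ps. Setting this equal to supply: 807 - 5ps = -40.5 + 2.5ps, so ps = 113.
Buyers pay pb = 113 − 12 = 101; q' = -40.5 + 2.5·113 = 242.
ΔCS = ½(222 + 242)(105 − 101) = 928; ΔPS = ½(222 + 242)(113 − 105) = 1856.
Government spending = 12 × 242 = 2904.
DWL = ½ × 12 × (242 − 222) = 120; fraction = 120 / 2904 = 5/121.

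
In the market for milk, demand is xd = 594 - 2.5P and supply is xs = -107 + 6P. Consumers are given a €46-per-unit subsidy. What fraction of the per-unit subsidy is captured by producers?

Producer share = 5/17

Pre-subsidy: 594 - 2.5P = -107 + 6P gives P* = 1402/17, x* = 6593/17.
With the rebate, buyers effectively pay Pb = Ps − 46, where Ps is the price sellers receive.
Demand in terms of Ps becomes xd = 594 − 2.5(Ps − 46) = 709 - 2.5Ps. Setting this equal to supply: 709 - 2.5Ps = -107 + 6Ps, so Ps = 96.
Buyers pay Pb = 96 − 46 = 50; x' = -107 + 6·96 = 469.
Buyers' price falls by P* − Pb = 1402/17 − 50 = 552/17; sellers' price rises by Ps − P* = 96 − 1402/17 = 230/17.
So producers capture (230/17)/46 = 5/17 of each unit of subsidy.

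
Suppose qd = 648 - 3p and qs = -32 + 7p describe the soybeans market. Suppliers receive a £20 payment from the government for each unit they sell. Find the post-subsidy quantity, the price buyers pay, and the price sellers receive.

Pre-subsidy: 648 - 3p = -32 + 7p gives p* = 68, q* = 444.
With the subsidy, sellers receive ps = pb + 20 for each unit, where pb is the price buyers pay.
Supply in terms of pb becomes qs = -32 + 7(pb + 20) = 108 + 7pb. Setting this equal to demand: 648 - 3pb = 108 + 7pb, so pb = 54.
Sellers receive ps = 54 + 20 = 74; q' = 648 − 3·54 = 486.

q' = 486; buyers pay £54; sellers receive £74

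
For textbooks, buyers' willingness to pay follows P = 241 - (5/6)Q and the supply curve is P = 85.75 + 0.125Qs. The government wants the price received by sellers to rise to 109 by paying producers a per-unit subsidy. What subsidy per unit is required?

Required subsidy s = 23 per unit

At a seller price of 109, quantity supplied is -686 + 8·109 = 186.
Buyers absorb 186 only when they pay Pb = 241 − (5/6)·186 = 86.
s = Ps − Pb = 109 − 86 = 23.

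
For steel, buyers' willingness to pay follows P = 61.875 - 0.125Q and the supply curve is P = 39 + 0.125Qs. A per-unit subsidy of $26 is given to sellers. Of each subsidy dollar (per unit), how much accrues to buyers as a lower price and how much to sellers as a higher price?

Buyers gain $13 per unit; sellers gain $13 per unit

Pre-subsidy: 61.875 - 0.125Q = 39 + 0.125Q gives Q* = 91.5 and P* = 50.4375.
With the subsidy, sellers receive Ps = Pb + 26 for each unit, where Pb is the price buyers pay.
On the curves, Pb = 61.875 - 0.125Q and Ps = 39 + 0.125Q; the wedge Ps − Pb = 26 gives 39 + 0.125Q − (61.875 - 0.125Q) = 26, so Q' = 195.5.
Then Pb = 61.875 − 0.125·195.5 = 37.4375 and Ps = 39 + 0.125·195.5 = 63.4375.
Buyers' price falls by P* − Pb = 50.4375 − 37.4375 = 13; sellers' price rises by Ps − P* = 63.4375 − 50.4375 = 13.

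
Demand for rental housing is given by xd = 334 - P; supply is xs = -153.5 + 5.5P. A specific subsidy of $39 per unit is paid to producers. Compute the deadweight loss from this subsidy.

Deadweight loss = $643.5

Pre-subsidy: 334 - P = -153.5 + 5.5P gives P* = 75, x* = 259.
With the subsidy, sellers receive Ps = Pb + 39 for each unit, where Pb is the price buyers pay.
Supply in terms of Pb becomes xs = -153.5 + 5.5(Pb + 39) = 61 + 5.5Pb. Setting this equal to demand: 334 - Pb = 61 + 5.5Pb, so Pb = 42.
Sellers receive Ps = 42 + 39 = 81; x' = 334 − 1·42 = 292.
The subsidy expands output by 292 − 259 = 33 past the efficient level; on those units the gap between marginal cost and willingness to pay runs from 0 up to 39.
DWL = ½ × 39 × 33 = 643.5.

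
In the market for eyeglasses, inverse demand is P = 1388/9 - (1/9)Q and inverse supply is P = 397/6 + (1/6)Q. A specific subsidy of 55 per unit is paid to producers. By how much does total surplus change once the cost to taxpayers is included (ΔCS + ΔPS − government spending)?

Net change in total surplus = -5445

Pre-subsidy: 1388/9 - (1/9)Q = 397/6 + (1/6)Q gives Q* = 317 and P* = 119.
With the subsidy, sellers receive Ps = Pb + 55 for each unit, where Pb is the price buyers pay.
On the curves, Pb = 1388/9 - (1/9)Q and Ps = 397/6 + (1/6)Q; the wedge Ps − Pb = 55 gives 397/6 + (1/6)Q − (1388/9 - (1/9)Q) = 55, so Q' = 515.
Then Pb = 1388/9 − (1/9)·515 = 97 and Ps = 397/6 + (1/6)·515 = 152.
ΔCS = ½(317 + 515)(119 − 97) = 9152; ΔPS = ½(317 + 515)(152 − 119) = 13728.
Government spending = 55 × 515 = 28325.
Net change = 9152 + 13728 − 28325 = -5445. The loss equals the DWL triangle ½·55·198.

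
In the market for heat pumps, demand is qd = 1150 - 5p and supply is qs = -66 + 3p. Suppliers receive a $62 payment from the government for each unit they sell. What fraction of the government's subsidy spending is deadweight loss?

DWL / government spending = 31/270

Pre-subsidy: 1150 - 5p = -66 + 3p gives p* = 152, q* = 390.
With the subsidy, sellers receive ps = pb + 62 for each unit, where pb is the price buyers pay.
Supply in terms of pb becomes qs = -66 + 3(pb + 62) = 120 + 3pb. Setting this equal to demand: 1150 - 5pb = 120 + 3pb, so pb = 128.75.
Sellers receive ps = 128.75 + 62 = 190.75; q' = 1150 − 5·128.75 = 506.25.
ΔCS = ½(390 + 506.25)(152 − 128.75) = 10418.90625; ΔPS = ½(390 + 506.25)(190.75 − 152) = 17364.84375.
Government spending = 62 × 506.25 = 31387.5.
DWL = ½ × 62 × (506.25 − 390) = 3603.75; fraction = 3603.75 / 31387.5 = 31/270.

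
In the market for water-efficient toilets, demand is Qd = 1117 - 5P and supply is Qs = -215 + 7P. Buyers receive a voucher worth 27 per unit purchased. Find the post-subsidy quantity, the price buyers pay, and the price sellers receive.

Pre-subsidy: 1117 - 5P = -215 + 7P gives P* = 111, Q* = 562.
With the rebate, buyers effectively pay Pb = Ps − 27, where Ps is the price sellers receive.
Demand in terms of Ps becomes Qd = 1117 − 5(Ps − 27) = 1252 - 5Ps. Setting this equal to supply: 1252 - 5Ps = -215 + 7Ps, so Ps = 122.25.
Buyers pay Pb = 122.25 − 27 = 95.25; Q' = -215 + 7·122.25 = 640.75.

Q' = 640.75; buyers pay 95.25; sellers receive 122.25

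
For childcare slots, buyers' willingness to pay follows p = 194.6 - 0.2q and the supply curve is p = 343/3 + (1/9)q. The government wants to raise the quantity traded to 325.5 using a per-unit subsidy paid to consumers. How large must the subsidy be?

Required subsidy s = 21 per unit

At q = 325.5, from the demand curve buyers pay pb = 194.6 − 0.2·325.5 = 129.5; from the supply curve sellers need ps = 343/3 + (1/9)·325.5 = 150.5.
The subsidy must fill the gap: s = ps − pb = 150.5 − 129.5 = 21.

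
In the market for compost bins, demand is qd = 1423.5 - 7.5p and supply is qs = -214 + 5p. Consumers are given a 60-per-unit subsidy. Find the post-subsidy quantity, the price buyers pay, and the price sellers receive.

Pre-subsidy: 1423.5 - 7.5p = -214 + 5p gives p* = 131, q* = 441.
With the rebate, buyers effectively pay pb = ps − 60, where ps is the price sellers receive.
Demand in terms of ps becomes qd = 1423.5 − 7.5(ps − 60) = 1873.5 - 7.5ps. Setting this equal to supply: 1873.5 - 7.5ps = -214 + 5ps, so ps = 167.
Buyers pay pb = 167 − 60 = 107; q' = -214 + 5·167 = 621.

q' = 621; buyers pay 107; sellers receive 167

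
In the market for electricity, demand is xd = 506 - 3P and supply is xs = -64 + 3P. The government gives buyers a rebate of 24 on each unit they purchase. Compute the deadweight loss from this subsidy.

Pre-subsidy: 506 - 3P = -64 + 3P gives P* = 95, x* = 221.
With the rebate, buyers effectively pay Pb = Ps − 24, where Ps is the price sellers receive.
Demand in terms of Ps becomes xd = 506 − 3(Ps − 24) = 578 - 3Ps. Setting this equal to supply: 578 - 3Ps = -64 + 3Ps, so Ps = 107.
Buyers pay Pb = 107 − 24 = 83; x' = -64 + 3·107 = 257.
The subsidy expands output by 257 − 221 = 36 past the efficient level; on those units the gap between marginal cost and willingness to pay runs from 0 up to 24.
DWL = ½ × 24 × 36 = 432.

Deadweight loss = 432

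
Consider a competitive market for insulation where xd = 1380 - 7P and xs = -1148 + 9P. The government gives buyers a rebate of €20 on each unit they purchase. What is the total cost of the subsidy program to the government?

Pre-subsidy: 1380 - 7P = -1148 + 9P gives P* = 158, x* = 274.
With the rebate, buyers effectively pay Pb = Ps − 20, where Ps is the price sellers receive.
Demand in terms of Ps becomes xd = 1380 − 7(Ps − 20) = 1520 - 7Ps. Setting this equal to supply: 1520 - 7Ps = -1148 + 9Ps, so Ps = 166.75.
Buyers pay Pb = 166.75 − 20 = 146.75; x' = -1148 + 9·166.75 = 352.75.
Government outlay = subsidy × quantity = 20 × 352.75 = 7055.

Government cost = €7055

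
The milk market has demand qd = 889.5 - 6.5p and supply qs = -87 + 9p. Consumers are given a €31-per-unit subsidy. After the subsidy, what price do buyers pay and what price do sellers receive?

Pre-subsidy: 889.5 - 6.5p = -87 + 9p gives p* = 63, q* = 480.
With the rebate, buyers effectively pay pb = ps − 31, where ps is the price sellers receive.
Demand in terms of ps becomes qd = 889.5 − 6.5(ps − 31) = 1091 - 6.5ps. Setting this equal to supply: 1091 - 6.5ps = -87 + 9ps, so ps = 76.
Buyers pay pb = 76 − 31 = 45; q' = -87 + 9·76 = 597.

Buyers pay €45; sellers receive €76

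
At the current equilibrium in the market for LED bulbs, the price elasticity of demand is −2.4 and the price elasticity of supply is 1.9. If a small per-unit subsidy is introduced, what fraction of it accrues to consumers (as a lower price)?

Consumer share = 19/43

For a small subsidy around the equilibrium, the benefit split depends on the relative slopes, which at a point are proportional to the elasticities.
Buyer share = εs/(εs + |εd|) = 1.9/(1.9 + 2.4) = 19/43; seller share = |εd|/(εs + |εd|) = 24/43.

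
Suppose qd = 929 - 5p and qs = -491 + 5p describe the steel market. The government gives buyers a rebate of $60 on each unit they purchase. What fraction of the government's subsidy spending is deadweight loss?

Pre-subsidy: 929 - 5p = -491 + 5p gives p* = 142, q* = 219.
With the rebate, buyers effectively pay pb = ps − 60, where ps is the price sellers receive.
Demand in terms of ps becomes qd = 929 − 5(ps − 60) = 1229 - 5ps. Setting this equal to supply: 1229 - 5ps = -491 + 5ps, so ps = 172.
Buyers pay pb = 172 − 60 = 112; q' = -491 + 5·172 = 369.
ΔCS = ½(219 + 369)(142 − 112) = 8820; ΔPS = ½(219 + 369)(172 − 142) = 8820.
Government spending = 60 × 369 = 22140.
DWL = ½ × 60 × (369 − 219) = 4500; fraction = 4500 / 22140 = 25/123.

DWL / government spending = 25/123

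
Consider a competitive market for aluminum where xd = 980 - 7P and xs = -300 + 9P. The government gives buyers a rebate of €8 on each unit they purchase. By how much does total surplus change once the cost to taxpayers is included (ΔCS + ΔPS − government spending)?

Net change in total surplus = -€126

Pre-subsidy: 980 - 7P = -300 + 9P gives P* = 80, x* = 420.
With the rebate, buyers effectively pay Pb = Ps − 8, where Ps is the price sellers receive.
Demand in terms of Ps becomes xd = 980 − 7(Ps − 8) = 1036 - 7Ps. Setting this equal to supply: 1036 - 7Ps = -300 + 9Ps, so Ps = 83.5.
Buyers pay Pb = 83.5 − 8 = 75.5; x' = -300 + 9·83.5 = 451.5.
ΔCS = ½(420 + 451.5)(80 − 75.5) = 1960.875; ΔPS = ½(420 + 451.5)(83.5 − 80) = 1525.125.
Government spending = 8 × 451.5 = 3612.
Net change = 1960.875 + 1525.125 − 3612 = -126. The loss equals the DWL triangle ½·8·31.5.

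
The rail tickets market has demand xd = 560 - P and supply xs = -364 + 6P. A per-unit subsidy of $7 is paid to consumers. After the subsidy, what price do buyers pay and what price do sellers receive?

Pre-subsidy: 560 - P = -364 + 6P gives P* = 132, x* = 428.
With the rebate, buyers effectively pay Pb = Ps − 7, where Ps is the price sellers receive.
Demand in terms of Ps becomes xd = 560 − 1(Ps − 7) = 567 - Ps. Setting this equal to supply: 567 - Ps = -364 + 6Ps, so Ps = 133.
Buyers pay Pb = 133 − 7 = 126; x' = -364 + 6·133 = 434.

Buyers pay $126; sellers receive $133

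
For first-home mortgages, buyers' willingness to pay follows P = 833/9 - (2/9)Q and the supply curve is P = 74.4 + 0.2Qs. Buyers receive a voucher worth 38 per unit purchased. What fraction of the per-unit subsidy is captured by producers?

Producer share = 9/19

Pre-subsidy: 833/9 - (2/9)Q = 74.4 + 0.2Q gives Q* = 43 and P* = 83.
With the rebate, buyers effectively pay Pb = Ps − 38, where Ps is the price sellers receive.
On the curves, Pb = 833/9 - (2/9)Q and Ps = 74.4 + 0.2Q; the wedge Ps − Pb = 38 gives 74.4 + 0.2Q − (833/9 - (2/9)Q) = 38, so Q' = 133.
Then Pb = 833/9 − (2/9)·133 = 63 and Ps = 74.4 + 0.2·133 = 101.
Buyers' price falls by P* − Pb = 83 − 63 = 20; sellers' price rises by Ps − P* = 101 − 83 = 18.
So producers capture 18/38 = 9/19 of each unit of subsidy.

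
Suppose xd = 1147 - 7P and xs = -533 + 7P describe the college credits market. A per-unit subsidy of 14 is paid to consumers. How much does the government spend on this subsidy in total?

Government cost = 4984

Pre-subsidy: 1147 - 7P = -533 + 7P gives P* = 120, x* = 307.
With the rebate, buyers effectively pay Pb = Ps − 14, where Ps is the price sellers receive.
Demand in terms of Ps becomes xd = 1147 − 7(Ps − 14) = 1245 - 7Ps. Setting this equal to supply: 1245 - 7Ps = -533 + 7Ps, so Ps = 127.
Buyers pay Pb = 127 − 14 = 113; x' = -533 + 7·127 = 356.
Government outlay = subsidy × quantity = 14 × 356 = 4984.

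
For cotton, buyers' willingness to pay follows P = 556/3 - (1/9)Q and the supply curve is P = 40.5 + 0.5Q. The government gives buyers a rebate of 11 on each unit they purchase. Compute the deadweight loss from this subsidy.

Deadweight loss = 99

Pre-subsidy: 556/3 - (1/9)Q = 40.5 + 0.5Q gives Q* = 237 and P* = 159.
With the rebate, buyers effectively pay Pb = Ps − 11, where Ps is the price sellers receive.
On the curves, Pb = 556/3 - (1/9)Q and Ps = 40.5 + 0.5Q; the wedge Ps − Pb = 11 gives 40.5 + 0.5Q − (556/3 - (1/9)Q) = 11, so Q' = 255.
Then Pb = 556/3 − (1/9)·255 = 157 and Ps = 40.5 + 0.5·255 = 168.
The subsidy expands output by 255 − 237 = 18 past the efficient level; on those units the gap between marginal cost and willingness to pay runs from 0 up to 11.
DWL = ½ × 11 × 18 = 99.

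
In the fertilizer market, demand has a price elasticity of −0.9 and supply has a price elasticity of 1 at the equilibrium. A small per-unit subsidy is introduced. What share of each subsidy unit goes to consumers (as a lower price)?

For a small subsidy around the equilibrium, the benefit split depends on the relative slopes, which at a point are proportional to the elasticities.
Buyer share = εs/(εs + |εd|) = 1/(1 + 0.9) = 10/19; seller share = |εd|/(εs + |εd|) = 9/19.

Consumer share = 10/19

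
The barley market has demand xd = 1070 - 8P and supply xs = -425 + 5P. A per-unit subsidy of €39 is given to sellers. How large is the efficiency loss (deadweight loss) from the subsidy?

Pre-subsidy: 1070 - 8P = -425 + 5P gives P* = 115, x* = 150.
With the subsidy, sellers receive Ps = Pb + 39 for each unit, where Pb is the price buyers pay.
Supply in terms of Pb becomes xs = -425 + 5(Pb + 39) = -230 + 5Pb. Setting this equal to demand: 1070 - 8Pb = -230 + 5Pb, so Pb = 100.
Sellers receive Ps = 100 + 39 = 139; x' = 1070 − 8·100 = 270.
The subsidy expands output by 270 − 150 = 120 past the efficient level; on those units the gap between marginal cost and willingness to pay runs from 0 up to 39.
DWL = ½ × 39 × 120 = 2340.

Deadweight loss = €2340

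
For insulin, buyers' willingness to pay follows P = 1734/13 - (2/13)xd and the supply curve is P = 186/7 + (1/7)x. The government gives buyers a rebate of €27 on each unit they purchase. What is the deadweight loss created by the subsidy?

Pre-subsidy: 1734/13 - (2/13)x = 186/7 + (1/7)x gives x* = 360 and P* = 78.
With the rebate, buyers effectively pay Pb = Ps − 27, where Ps is the price sellers receive.
On the curves, Pb = 1734/13 - (2/13)x and Ps = 186/7 + (1/7)x; the wedge Ps − Pb = 27 gives 186/7 + (1/7)x − (1734/13 - (2/13)x) = 27, so x' = 451.
Then Pb = 1734/13 − (2/13)·451 = 64 and Ps = 186/7 + (1/7)·451 = 91.
The subsidy expands output by 451 − 360 = 91 past the efficient level; on those units the gap between marginal cost and willingness to pay runs from 0 up to 27.
DWL = ½ × 27 × 91 = 1228.5.

Deadweight loss = €1228.5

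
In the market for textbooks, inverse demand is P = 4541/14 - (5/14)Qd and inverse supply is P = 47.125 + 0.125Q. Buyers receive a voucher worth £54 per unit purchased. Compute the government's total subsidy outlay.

Pre-subsidy: 4541/14 - (5/14)Q = 47.125 + 0.125Q gives Q* = 575 and P* = 119.
With the rebate, buyers effectively pay Pb = Ps − 54, where Ps is the price sellers receive.
On the curves, Pb = 4541/14 - (5/14)Q and Ps = 47.125 + 0.125Q; the wedge Ps − Pb = 54 gives 47.125 + 0.125Q − (4541/14 - (5/14)Q) = 54, so Q' = 687.
Then Pb = 4541/14 − (5/14)·687 = 79 and Ps = 47.125 + 0.125·687 = 133.
Government outlay = subsidy × quantity = 54 × 687 = 37098.

Government cost = £37098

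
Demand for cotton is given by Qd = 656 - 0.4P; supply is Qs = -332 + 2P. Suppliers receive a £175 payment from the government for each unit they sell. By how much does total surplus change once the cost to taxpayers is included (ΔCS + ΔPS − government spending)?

Pre-subsidy: 656 - 0.4P = -332 + 2P gives P* = 1235/3, Q* = 1474/3.
With the subsidy, sellers receive Ps = Pb + 175 for each unit, where Pb is the price buyers pay.
Supply in terms of Pb becomes Qs = -332 + 2(Pb + 175) = 18 + 2Pb. Setting this equal to demand: 656 - 0.4Pb = 18 + 2Pb, so Pb = 1595/6.
Sellers receive Ps = 1595/6 + 175 = 2645/6; Q' = 656 − 0.4·(1595/6) = 1649/3.
ΔCS = ½(1474/3 + 1649/3)(1235/3 − 1595/6) = 75906.25; ΔPS = ½(1474/3 + 1649/3)(2645/6 − 1235/3) = 15181.25.
Government spending = 175 × 1649/3 = 288575/3.
Net change = 75906.25 + 15181.25 − 288575/3 = -30625/6. The loss equals the DWL triangle ½·175·175/3.

Net change in total surplus = -30625/6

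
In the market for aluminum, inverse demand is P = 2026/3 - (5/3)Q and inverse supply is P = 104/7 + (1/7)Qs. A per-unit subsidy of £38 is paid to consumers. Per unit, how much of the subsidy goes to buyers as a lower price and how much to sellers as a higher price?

Pre-subsidy: 2026/3 - (5/3)Q = 104/7 + (1/7)Q gives Q* = 365 and P* = 67.
With the rebate, buyers effectively pay Pb = Ps − 38, where Ps is the price sellers receive.
On the curves, Pb = 2026/3 - (5/3)Q and Ps = 104/7 + (1/7)Q; the wedge Ps − Pb = 38 gives 104/7 + (1/7)Q − (2026/3 - (5/3)Q) = 38, so Q' = 386.
Then Pb = 2026/3 − (5/3)·386 = 32 and Ps = 104/7 + (1/7)·386 = 70.
Buyers' price falls by P* − Pb = 67 − 32 = 35; sellers' price rises by Ps − P* = 70 − 67 = 3.

Buyers gain £35 per unit; sellers gain £3 per unit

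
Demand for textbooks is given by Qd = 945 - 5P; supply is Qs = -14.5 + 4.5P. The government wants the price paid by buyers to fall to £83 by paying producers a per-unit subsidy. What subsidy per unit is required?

At a buyer price of 83, quantity demanded is 945 − 5·83 = 530.
Sellers supply 530 only when they receive Ps with -14.5 + 4.5·Ps = 530, i.e. Ps = 121.
s = Ps − Pb = 121 − 83 = 38.

Required subsidy s = £38 per unit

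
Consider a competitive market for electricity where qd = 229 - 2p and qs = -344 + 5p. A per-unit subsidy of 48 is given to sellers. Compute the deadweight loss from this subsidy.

Deadweight loss = 11520/7

Pre-subsidy: 229 - 2p = -344 + 5p gives p* = 573/7, q* = 457/7.
With the subsidy, sellers receive ps = pb + 48 for each unit, where pb is the price buyers pay.
Supply in terms of pb becomes qs = -344 + 5(pb + 48) = -104 + 5pb. Setting this equal to demand: 229 - 2pb = -104 + 5pb, so pb = 333/7.
Sellers receive ps = 333/7 + 48 = 669/7; q' = 229 − 2·(333/7) = 937/7.
The subsidy expands output by 937/7 − 457/7 = 480/7 past the efficient level; on those units the gap between marginal cost and willingness to pay runs from 0 up to 48.
DWL = ½ × 48 × 480/7 = 11520/7.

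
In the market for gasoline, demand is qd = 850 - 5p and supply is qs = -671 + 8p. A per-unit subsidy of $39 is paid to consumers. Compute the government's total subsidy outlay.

Government cost = $15015

Pre-subsidy: 850 - 5p = -671 + 8p gives p* = 117, q* = 265.
With the rebate, buyers effectively pay pb = ps − 39, where ps is the price sellers receive.
Demand in terms of ps becomes qd = 850 − 5(ps − 39) = 1045 - 5ps. Setting this equal to supply: 1045 - 5ps = -671 + 8ps, so ps = 132.
Buyers pay pb = 132 − 39 = 93; q' = -671 + 8·132 = 385.
Government outlay = subsidy × quantity = 39 × 385 = 15015.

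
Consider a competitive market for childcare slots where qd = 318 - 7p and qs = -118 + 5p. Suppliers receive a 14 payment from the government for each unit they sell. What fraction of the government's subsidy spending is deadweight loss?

DWL / government spending = 245/1254

Pre-subsidy: 318 - 7p = -118 + 5p gives p* = 109/3, q* = 191/3.
With the subsidy, sellers receive ps = pb + 14 for each unit, where pb is the price buyers pay.
Supply in terms of pb becomes qs = -118 + 5(pb + 14) = -48 + 5pb. Setting this equal to demand: 318 - 7pb = -48 + 5pb, so pb = 30.5.
Sellers receive ps = 30.5 + 14 = 44.5; q' = 318 − 7·30.5 = 104.5.
ΔCS = ½(191/3 + 104.5)(109/3 − 30.5) = 35315/72; ΔPS = ½(191/3 + 104.5)(44.5 − 109/3) = 49441/72.
Government spending = 14 × 104.5 = 1463.
DWL = ½ × 14 × (104.5 − 191/3) = 1715/6; fraction = (1715/6) / 1463 = 245/1254.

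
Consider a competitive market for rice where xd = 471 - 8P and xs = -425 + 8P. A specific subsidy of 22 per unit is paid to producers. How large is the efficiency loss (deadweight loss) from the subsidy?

Pre-subsidy: 471 - 8P = -425 + 8P gives P* = 56, x* = 23.
With the subsidy, sellers receive Ps = Pb + 22 for each unit, where Pb is the price buyers pay.
Supply in terms of Pb becomes xs = -425 + 8(Pb + 22) = -249 + 8Pb. Setting this equal to demand: 471 - 8Pb = -249 + 8Pb, so Pb = 45.
Sellers receive Ps = 45 + 22 = 67; x' = 471 − 8·45 = 111.
The subsidy expands output by 111 − 23 = 88 past the efficient level; on those units the gap between marginal cost and willingness to pay runs from 0 up to 22.
DWL = ½ × 22 × 88 = 968.

Deadweight loss = 968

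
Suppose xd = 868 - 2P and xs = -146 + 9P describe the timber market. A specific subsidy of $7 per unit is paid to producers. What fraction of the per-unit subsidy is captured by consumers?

Pre-subsidy: 868 - 2P = -146 + 9P gives P* = 1014/11, x* = 7520/11.
With the subsidy, sellers receive Ps = Pb + 7 for each unit, where Pb is the price buyers pay.
Supply in terms of Pb becomes xs = -146 + 9(Pb + 7) = -83 + 9Pb. Setting this equal to demand: 868 - 2Pb = -83 + 9Pb, so Pb = 951/11.
Sellers receive Ps = 951/11 + 7 = 1028/11; x' = 868 − 2·(951/11) = 7646/11.
Buyers' price falls by P* − Pb = 1014/11 − 951/11 = 63/11; sellers' price rises by Ps − P* = 1028/11 − 1014/11 = 14/11.
So consumers capture (63/11)/7 = 9/11 of each unit of subsidy.

Consumer share = 9/11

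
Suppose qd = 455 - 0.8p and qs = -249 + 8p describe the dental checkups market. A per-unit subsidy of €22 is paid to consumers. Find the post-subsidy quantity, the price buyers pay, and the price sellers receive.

Pre-subsidy: 455 - 0.8p = -249 + 8p gives p* = 80, q* = 391.
With the rebate, buyers effectively pay pb = ps − 22, where ps is the price sellers receive.
Demand in terms of ps becomes qd = 455 − 0.8(ps − 22) = 472.6 - 0.8ps. Setting this equal to supply: 472.6 - 0.8ps = -249 + 8ps, so ps = 82.
Buyers pay pb = 82 − 22 = 60; q' = -249 + 8·82 = 407.

q' = 407; buyers pay €60; sellers receive €82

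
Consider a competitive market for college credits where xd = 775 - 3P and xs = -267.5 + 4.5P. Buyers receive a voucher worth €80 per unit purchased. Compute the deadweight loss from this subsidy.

Deadweight loss = €5760

Pre-subsidy: 775 - 3P = -267.5 + 4.5P gives P* = 139, x* = 358.
With the rebate, buyers effectively pay Pb = Ps − 80, where Ps is the price sellers receive.
Demand in terms of Ps becomes xd = 775 − 3(Ps − 80) = 1015 - 3Ps. Setting this equal to supply: 1015 - 3Ps = -267.5 + 4.5Ps, so Ps = 171.
Buyers pay Pb = 171 − 80 = 91; x' = -267.5 + 4.5·171 = 502.
The subsidy expands output by 502 − 358 = 144 past the efficient level; on those units the gap between marginal cost and willingness to pay runs from 0 up to 80.
DWL = ½ × 80 × 144 = 5760.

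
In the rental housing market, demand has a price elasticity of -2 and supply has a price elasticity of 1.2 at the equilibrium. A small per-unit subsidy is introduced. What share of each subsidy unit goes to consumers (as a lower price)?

For a small subsidy around the equilibrium, the benefit split depends on the relative slopes, which at a point are proportional to the elasticities.
Buyer share = εs/(εs + |εd|) = 1.2/(1.2 + 2) = 0.375; seller share = |εd|/(εs + |εd|) = 0.625.

Consumer share = 0.375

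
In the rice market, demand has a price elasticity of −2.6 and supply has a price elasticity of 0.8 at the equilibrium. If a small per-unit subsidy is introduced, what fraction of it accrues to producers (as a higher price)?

Producer share = 13/17

For a small subsidy around the equilibrium, the benefit split depends on the relative slopes, which at a point are proportional to the elasticities.
Buyer share = εs/(εs + |εd|) = 0.8/(0.8 + 2.6) = 4/17; seller share = |εd|/(εs + |εd|) = 13/17.
So producers capture 13/17 of the subsidy.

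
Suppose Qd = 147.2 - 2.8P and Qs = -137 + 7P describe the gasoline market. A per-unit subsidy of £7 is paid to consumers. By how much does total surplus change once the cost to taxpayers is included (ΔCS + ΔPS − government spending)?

Net change in total surplus = -£49

Pre-subsidy: 147.2 - 2.8P = -137 + 7P gives P* = 29, Q* = 66.
With the rebate, buyers effectively pay Pb = Ps − 7, where Ps is the price sellers receive.
Demand in terms of Ps becomes Qd = 147.2 − 2.8(Ps − 7) = 166.8 - 2.8Ps. Setting this equal to supply: 166.8 - 2.8Ps = -137 + 7Ps, so Ps = 31.
Buyers pay Pb = 31 − 7 = 24; Q' = -137 + 7·31 = 80.
ΔCS = ½(66 + 80)(29 − 24) = 365; ΔPS = ½(66 + 80)(31 − 29) = 146.
Government spending = 7 × 80 = 560.
Net change = 365 + 146 − 560 = -49. The loss equals the DWL triangle ½·7·14.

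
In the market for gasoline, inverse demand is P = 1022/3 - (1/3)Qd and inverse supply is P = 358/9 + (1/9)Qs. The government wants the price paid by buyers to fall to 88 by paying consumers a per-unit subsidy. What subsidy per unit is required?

At a buyer price of 88, quantity demanded is 1022 − 3·88 = 758.
Sellers supply 758 only when they receive Ps = 358/9 + (1/9)·758 = 124.
s = Ps − Pb = 124 − 88 = 36.

Required subsidy s = 36 per unit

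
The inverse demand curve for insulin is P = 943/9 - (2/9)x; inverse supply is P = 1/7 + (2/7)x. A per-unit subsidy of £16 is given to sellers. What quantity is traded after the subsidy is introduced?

x' = 237.5

Pre-subsidy: 943/9 - (2/9)x = 1/7 + (2/7)x gives x* = 206 and P* = 59.
With the subsidy, sellers receive Ps = Pb + 16 for each unit, where Pb is the price buyers pay.
On the curves, Pb = 943/9 - (2/9)x and Ps = 1/7 + (2/7)x; the wedge Ps − Pb = 16 gives 1/7 + (2/7)x − (943/9 - (2/9)x) = 16, so x' = 237.5.
Then Pb = 943/9 − (2/9)·237.5 = 52 and Ps = 1/7 + (2/7)·237.5 = 68.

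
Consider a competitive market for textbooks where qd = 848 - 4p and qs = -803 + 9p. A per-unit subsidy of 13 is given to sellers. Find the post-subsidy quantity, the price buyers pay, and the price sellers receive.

q' = 376; buyers pay 118; sellers receive 131

Pre-subsidy: 848 - 4p = -803 + 9p gives p* = 127, q* = 340.
With the subsidy, sellers receive ps = pb + 13 for each unit, where pb is the price buyers pay.
Supply in terms of pb becomes qs = -803 + 9(pb + 13) = -686 + 9pb. Setting this equal to demand: 848 - 4pb = -686 + 9pb, so pb = 118.
Sellers receive ps = 118 + 13 = 131; q' = 848 − 4·118 = 376.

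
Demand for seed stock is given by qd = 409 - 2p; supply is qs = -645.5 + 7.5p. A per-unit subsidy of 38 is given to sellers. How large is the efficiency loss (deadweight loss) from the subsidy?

Pre-subsidy: 409 - 2p = -645.5 + 7.5p gives p* = 111, q* = 187.
With the subsidy, sellers receive ps = pb + 38 for each unit, where pb is the price buyers pay.
Supply in terms of pb becomes qs = -645.5 + 7.5(pb + 38) = -360.5 + 7.5pb. Setting this equal to demand: 409 - 2pb = -360.5 + 7.5pb, so pb = 81.
Sellers receive ps = 81 + 38 = 119; q' = 409 − 2·81 = 247.
The subsidy expands output by 247 − 187 = 60 past the efficient level; on those units the gap between marginal cost and willingness to pay runs from 0 up to 38.
DWL = ½ × 38 × 60 = 1140.

Deadweight loss = 1140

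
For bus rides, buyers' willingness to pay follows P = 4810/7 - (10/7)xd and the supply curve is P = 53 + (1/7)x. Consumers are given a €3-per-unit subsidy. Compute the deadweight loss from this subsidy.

Deadweight loss = 63/22

Pre-subsidy: 4810/7 - (10/7)x = 53 + (1/7)x gives x* = 4439/11 and P* = 8520/77.
With the rebate, buyers effectively pay Pb = Ps − 3, where Ps is the price sellers receive.
On the curves, Pb = 4810/7 - (10/7)x and Ps = 53 + (1/7)x; the wedge Ps − Pb = 3 gives 53 + (1/7)x − (4810/7 - (10/7)x) = 3, so x' = 4460/11.
Then Pb = 4810/7 − (10/7)·(4460/11) = 8310/77 and Ps = 53 + (1/7)·(4460/11) = 8541/77.
The subsidy expands output by 4460/11 − 4439/11 = 21/11 past the efficient level; on those units the gap between marginal cost and willingness to pay runs from 0 up to 3.
DWL = ½ × 3 × 21/11 = 63/22.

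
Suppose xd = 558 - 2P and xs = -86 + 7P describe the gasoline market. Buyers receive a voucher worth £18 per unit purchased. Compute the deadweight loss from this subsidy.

Deadweight loss = £252

Pre-subsidy: 558 - 2P = -86 + 7P gives P* = 644/9, x* = 3734/9.
With the rebate, buyers effectively pay Pb = Ps − 18, where Ps is the price sellers receive.
Demand in terms of Ps becomes xd = 558 − 2(Ps − 18) = 594 - 2Ps. Setting this equal to supply: 594 - 2Ps = -86 + 7Ps, so Ps = 680/9.
Buyers pay Pb = 680/9 − 18 = 518/9; x' = -86 + 7·(680/9) = 3986/9.
The subsidy expands output by 3986/9 − 3734/9 = 28 past the efficient level; on those units the gap between marginal cost and willingness to pay runs from 0 up to 18.
DWL = ½ × 18 × 28 = 252.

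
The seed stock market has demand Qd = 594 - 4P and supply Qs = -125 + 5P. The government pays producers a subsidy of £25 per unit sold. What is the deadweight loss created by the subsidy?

Deadweight loss = 6250/9

Pre-subsidy: 594 - 4P = -125 + 5P gives P* = 719/9, Q* = 2470/9.
With the subsidy, sellers receive Ps = Pb + 25 for each unit, where Pb is the price buyers pay.
Supply in terms of Pb becomes Qs = -125 + 5(Pb + 25) = 0 + 5Pb. Setting this equal to demand: 594 - 4Pb = 0 + 5Pb, so Pb = 66.
Sellers receive Ps = 66 + 25 = 91; Q' = 594 − 4·66 = 330.
The subsidy expands output by 330 − 2470/9 = 500/9 past the efficient level; on those units the gap between marginal cost and willingness to pay runs from 0 up to 25.
DWL = ½ × 25 × 500/9 = 6250/9.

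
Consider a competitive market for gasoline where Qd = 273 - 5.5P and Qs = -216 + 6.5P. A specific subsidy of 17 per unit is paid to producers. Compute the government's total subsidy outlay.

Government cost = 81209/48

Pre-subsidy: 273 - 5.5P = -216 + 6.5P gives P* = 40.75, Q* = 48.875.
With the subsidy, sellers receive Ps = Pb + 17 for each unit, where Pb is the price buyers pay.
Supply in terms of Pb becomes Qs = -216 + 6.5(Pb + 17) = -105.5 + 6.5Pb. Setting this equal to demand: 273 - 5.5Pb = -105.5 + 6.5Pb, so Pb = 757/24.
Sellers receive Ps = 757/24 + 17 = 1165/24; Q' = 273 − 5.5·(757/24) = 4777/48.
Government outlay = subsidy × quantity = 17 × 4777/48 = 81209/48.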